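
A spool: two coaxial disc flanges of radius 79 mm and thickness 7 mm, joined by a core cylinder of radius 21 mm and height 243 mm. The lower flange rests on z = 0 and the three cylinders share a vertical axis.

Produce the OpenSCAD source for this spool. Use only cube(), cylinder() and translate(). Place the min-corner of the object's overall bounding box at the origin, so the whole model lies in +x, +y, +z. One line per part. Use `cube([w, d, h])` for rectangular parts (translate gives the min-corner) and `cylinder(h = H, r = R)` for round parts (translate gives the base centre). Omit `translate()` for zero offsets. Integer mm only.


translate([79, 79, 0]) cylinder(h = 7, r = 79);
translate([79, 79, 7]) cylinder(h = 243, r = 21);
translate([79, 79, 250]) cylinder(h = 7, r = 79);


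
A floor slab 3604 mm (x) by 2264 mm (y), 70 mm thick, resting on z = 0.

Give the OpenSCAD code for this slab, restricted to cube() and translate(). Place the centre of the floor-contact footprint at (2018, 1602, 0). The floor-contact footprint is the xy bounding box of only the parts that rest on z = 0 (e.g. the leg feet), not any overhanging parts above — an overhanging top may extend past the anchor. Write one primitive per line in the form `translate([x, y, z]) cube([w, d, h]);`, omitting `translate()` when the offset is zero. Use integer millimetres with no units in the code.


translate([216, 470, 0]) cube([3604, 2264, 70]);


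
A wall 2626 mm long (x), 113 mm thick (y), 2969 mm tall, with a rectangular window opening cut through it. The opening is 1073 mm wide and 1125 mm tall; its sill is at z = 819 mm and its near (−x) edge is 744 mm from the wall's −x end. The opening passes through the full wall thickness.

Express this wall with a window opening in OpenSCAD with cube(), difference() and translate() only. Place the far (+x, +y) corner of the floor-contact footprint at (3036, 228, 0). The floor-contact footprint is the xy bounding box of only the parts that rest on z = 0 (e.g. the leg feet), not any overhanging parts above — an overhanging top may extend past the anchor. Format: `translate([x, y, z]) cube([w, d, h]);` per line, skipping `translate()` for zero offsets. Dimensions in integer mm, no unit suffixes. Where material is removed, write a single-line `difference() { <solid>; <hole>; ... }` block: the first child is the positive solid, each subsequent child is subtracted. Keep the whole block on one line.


difference() { translate([410, 115, 0]) cube([2626, 113, 2969]); translate([1154, 115, 819]) cube([1073, 113, 1125]); }


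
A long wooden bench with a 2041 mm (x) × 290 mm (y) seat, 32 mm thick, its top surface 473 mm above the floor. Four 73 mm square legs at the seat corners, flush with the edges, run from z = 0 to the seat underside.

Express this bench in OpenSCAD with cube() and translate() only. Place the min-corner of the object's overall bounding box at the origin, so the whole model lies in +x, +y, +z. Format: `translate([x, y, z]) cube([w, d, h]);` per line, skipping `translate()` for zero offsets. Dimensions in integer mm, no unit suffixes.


// leg_h = 473 − 32 = 441
translate([0, 0, 441]) cube([2041, 290, 32]);
cube([73, 73, 441]);
translate([0, 217, 0]) cube([73, 73, 441]);
translate([1968, 0, 0]) cube([73, 73, 441]);
translate([1968, 217, 0]) cube([73, 73, 441]);


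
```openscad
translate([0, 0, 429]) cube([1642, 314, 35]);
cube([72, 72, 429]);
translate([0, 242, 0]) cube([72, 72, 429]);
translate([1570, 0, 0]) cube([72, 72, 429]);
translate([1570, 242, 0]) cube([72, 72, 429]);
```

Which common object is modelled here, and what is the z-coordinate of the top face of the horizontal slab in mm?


A bench. The seat-top height is 464 mm.

A long slab on four corner posts — a bench. The slab sits at z = 429 with thickness 35, so the top is 429 + 35 = 464 mm.


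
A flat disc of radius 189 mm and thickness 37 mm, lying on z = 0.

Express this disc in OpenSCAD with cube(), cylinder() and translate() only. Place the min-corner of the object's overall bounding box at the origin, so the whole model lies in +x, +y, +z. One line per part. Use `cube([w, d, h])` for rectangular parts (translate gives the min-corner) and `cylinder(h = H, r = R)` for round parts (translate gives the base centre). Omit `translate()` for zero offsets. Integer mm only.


translate([189, 189, 0]) cylinder(h = 37, r = 189);


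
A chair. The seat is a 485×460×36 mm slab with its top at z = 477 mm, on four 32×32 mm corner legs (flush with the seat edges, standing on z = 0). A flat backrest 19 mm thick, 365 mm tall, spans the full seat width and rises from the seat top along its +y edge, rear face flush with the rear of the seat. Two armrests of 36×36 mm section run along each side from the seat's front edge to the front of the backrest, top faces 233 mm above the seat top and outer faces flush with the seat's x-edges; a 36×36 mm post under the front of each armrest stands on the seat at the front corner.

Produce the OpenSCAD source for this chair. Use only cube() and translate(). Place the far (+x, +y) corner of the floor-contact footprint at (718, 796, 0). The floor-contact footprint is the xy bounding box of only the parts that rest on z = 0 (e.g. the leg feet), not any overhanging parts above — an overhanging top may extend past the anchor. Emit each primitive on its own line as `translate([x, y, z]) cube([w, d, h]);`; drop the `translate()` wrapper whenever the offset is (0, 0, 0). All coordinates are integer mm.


translate([233, 336, 441]) cube([485, 460, 36]);
translate([233, 336, 0]) cube([32, 32, 441]);
translate([686, 336, 0]) cube([32, 32, 441]);
translate([233, 764, 0]) cube([32, 32, 441]);
translate([686, 764, 0]) cube([32, 32, 441]);
translate([233, 777, 477]) cube([485, 19, 365]);
translate([233, 336, 674]) cube([36, 441, 36]);
translate([682, 336, 674]) cube([36, 441, 36]);
translate([233, 336, 477]) cube([36, 36, 197]);
translate([682, 336, 477]) cube([36, 36, 197]);


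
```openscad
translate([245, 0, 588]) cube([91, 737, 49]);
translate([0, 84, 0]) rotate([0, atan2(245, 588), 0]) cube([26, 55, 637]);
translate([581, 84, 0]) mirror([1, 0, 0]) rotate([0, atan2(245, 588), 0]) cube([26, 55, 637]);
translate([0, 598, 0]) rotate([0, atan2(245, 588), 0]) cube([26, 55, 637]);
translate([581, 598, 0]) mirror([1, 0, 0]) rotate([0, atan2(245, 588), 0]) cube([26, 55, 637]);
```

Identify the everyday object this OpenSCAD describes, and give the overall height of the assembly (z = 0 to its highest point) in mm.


A sawhorse. The overall height is 637 mm.

A beam across two mirrored pairs of raked legs — a sawhorse. The beam's underside is at z = 588 (matching the legs' vertical rise in atan2(245, 588)) and the beam is 49 mm tall, so its top is at 588 + 49 = 637 mm. The raked legs top out at the beam's underside, so that is the highest point.


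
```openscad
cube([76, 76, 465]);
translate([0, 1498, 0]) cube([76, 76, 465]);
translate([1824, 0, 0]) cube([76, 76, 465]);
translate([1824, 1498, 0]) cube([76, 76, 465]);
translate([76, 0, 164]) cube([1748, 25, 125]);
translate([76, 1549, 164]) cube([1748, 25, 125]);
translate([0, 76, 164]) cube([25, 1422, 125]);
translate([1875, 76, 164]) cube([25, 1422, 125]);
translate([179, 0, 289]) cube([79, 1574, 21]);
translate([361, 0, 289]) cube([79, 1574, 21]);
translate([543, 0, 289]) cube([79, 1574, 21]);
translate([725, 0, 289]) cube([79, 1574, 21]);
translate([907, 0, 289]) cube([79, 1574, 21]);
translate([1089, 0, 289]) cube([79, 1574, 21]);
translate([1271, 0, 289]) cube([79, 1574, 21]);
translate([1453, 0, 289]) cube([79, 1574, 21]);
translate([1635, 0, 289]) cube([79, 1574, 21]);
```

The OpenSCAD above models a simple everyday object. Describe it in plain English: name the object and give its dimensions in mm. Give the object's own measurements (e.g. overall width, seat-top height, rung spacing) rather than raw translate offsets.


A bed frame 1900 mm long (x) by 1574 mm wide (y). Four 76×76 mm corner posts, 465 mm tall, at the corners of the footprint. Four rails of 25 mm thickness and 125 mm height run between adjacent posts with their undersides at z = 164 mm, their outer faces flush with the outside of the frame (the two x-running rails run between the posts' inner faces; the two y-running rails run between the posts' inner faces). 9 slats, each 79 mm wide (x) and 21 mm thick, lie across the top of the two x-running rails, running the full 1574 mm width of the frame in y; along x they sit between the end posts with a 103 mm gap after the −x posts and between neighbouring slats, leaving 110 mm before the +x posts.


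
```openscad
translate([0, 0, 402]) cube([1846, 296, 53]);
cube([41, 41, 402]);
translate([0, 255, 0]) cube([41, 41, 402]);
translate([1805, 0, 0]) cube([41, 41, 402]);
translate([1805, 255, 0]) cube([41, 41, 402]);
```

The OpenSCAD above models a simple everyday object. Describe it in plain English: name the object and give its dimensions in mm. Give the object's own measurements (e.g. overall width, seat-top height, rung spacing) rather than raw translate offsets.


A bench: a 1846×296 mm seat slab, 53 mm thick, top at z = 455 mm, on four 41×41 mm square legs flush with the seat corners and standing on z = 0.


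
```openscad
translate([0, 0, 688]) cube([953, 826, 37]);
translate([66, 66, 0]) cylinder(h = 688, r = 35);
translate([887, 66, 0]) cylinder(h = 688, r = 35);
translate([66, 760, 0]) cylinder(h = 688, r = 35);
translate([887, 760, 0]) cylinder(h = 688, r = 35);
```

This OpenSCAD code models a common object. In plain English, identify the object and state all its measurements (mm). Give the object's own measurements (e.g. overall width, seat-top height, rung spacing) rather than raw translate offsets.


A rectangular dining table. The top is 953×826×37 mm with its upper surface at z = 725 mm. It stands on four round legs of 70 mm diameter, each leg's bounding box inset 31 mm from the nearest pair of top edges, running from the floor to the underside of the top.


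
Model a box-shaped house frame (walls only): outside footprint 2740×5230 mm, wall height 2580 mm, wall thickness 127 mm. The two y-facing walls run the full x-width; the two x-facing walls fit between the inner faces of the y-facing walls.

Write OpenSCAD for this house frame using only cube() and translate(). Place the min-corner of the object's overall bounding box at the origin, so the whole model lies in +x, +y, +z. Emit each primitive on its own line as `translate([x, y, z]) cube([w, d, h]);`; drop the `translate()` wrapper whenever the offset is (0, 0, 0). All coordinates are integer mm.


cube([2740, 127, 2580]);
translate([0, 5103, 0]) cube([2740, 127, 2580]);
translate([0, 127, 0]) cube([127, 4976, 2580]);
translate([2613, 127, 0]) cube([127, 4976, 2580]);


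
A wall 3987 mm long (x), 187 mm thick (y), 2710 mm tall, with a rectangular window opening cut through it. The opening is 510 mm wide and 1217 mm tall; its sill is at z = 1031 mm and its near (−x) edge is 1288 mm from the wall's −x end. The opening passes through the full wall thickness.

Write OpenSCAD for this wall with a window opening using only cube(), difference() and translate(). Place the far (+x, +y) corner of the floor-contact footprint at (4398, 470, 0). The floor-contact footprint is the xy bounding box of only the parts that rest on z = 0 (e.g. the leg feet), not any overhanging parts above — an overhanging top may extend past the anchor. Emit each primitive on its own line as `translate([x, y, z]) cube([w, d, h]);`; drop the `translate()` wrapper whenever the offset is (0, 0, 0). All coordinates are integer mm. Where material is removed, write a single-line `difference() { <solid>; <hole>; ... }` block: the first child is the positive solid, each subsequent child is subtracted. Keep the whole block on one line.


difference() { translate([411, 283, 0]) cube([3987, 187, 2710]); translate([1699, 283, 1031]) cube([510, 187, 1217]); }


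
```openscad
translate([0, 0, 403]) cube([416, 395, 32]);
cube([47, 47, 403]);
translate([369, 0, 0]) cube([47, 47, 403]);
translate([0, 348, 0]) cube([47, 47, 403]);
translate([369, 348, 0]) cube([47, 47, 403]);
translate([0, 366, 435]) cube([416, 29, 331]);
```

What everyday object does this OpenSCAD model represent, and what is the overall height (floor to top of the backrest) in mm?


A chair. The overall height is 766 mm.

A slab on four corner posts with a tall panel at the back — a chair. The seat slab sits at z = 403 with thickness 32, and the 331 mm backrest starts at the seat top, so the overall height is 403 + 32 + 331 = 766 mm.


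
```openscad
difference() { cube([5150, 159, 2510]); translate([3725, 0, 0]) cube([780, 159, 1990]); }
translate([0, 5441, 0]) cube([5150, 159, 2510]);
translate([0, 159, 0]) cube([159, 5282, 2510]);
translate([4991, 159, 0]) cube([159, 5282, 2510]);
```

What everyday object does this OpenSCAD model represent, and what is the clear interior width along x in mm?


A single room. The interior width is 4832 mm.

Four walls enclosing a rectangle with a door in the front wall — a room. Outside width 5150 minus two 159 mm walls gives 4832 mm.


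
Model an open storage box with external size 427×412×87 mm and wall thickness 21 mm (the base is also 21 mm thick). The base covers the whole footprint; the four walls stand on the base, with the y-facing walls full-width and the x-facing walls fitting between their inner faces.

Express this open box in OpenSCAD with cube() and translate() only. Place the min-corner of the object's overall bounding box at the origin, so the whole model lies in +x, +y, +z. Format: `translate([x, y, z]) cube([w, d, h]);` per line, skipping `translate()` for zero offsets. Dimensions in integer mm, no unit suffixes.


cube([427, 412, 21]);
translate([0, 0, 21]) cube([427, 21, 66]);
translate([0, 391, 21]) cube([427, 21, 66]);
translate([0, 21, 21]) cube([21, 370, 66]);
translate([406, 21, 21]) cube([21, 370, 66]);


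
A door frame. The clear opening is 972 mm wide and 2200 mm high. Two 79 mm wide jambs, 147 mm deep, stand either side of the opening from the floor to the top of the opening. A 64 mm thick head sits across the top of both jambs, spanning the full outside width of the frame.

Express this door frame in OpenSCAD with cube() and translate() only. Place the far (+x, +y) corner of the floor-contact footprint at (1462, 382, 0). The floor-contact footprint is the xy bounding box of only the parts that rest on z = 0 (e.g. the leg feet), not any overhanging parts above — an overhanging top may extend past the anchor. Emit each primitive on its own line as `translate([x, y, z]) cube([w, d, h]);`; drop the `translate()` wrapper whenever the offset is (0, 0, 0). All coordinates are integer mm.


translate([332, 235, 0]) cube([79, 147, 2200]);
translate([1383, 235, 0]) cube([79, 147, 2200]);
translate([332, 235, 2200]) cube([1130, 147, 64]);


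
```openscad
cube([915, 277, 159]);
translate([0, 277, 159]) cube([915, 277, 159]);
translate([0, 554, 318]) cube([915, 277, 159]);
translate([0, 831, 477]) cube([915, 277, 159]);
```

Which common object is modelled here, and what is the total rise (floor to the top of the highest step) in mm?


A staircase. The total rise is 636 mm.

4 identical blocks, each offset up and back from the previous — a staircase. Each step is 159 mm tall and there are 4 of them, so the total rise is 4 × 159 = 636 mm.


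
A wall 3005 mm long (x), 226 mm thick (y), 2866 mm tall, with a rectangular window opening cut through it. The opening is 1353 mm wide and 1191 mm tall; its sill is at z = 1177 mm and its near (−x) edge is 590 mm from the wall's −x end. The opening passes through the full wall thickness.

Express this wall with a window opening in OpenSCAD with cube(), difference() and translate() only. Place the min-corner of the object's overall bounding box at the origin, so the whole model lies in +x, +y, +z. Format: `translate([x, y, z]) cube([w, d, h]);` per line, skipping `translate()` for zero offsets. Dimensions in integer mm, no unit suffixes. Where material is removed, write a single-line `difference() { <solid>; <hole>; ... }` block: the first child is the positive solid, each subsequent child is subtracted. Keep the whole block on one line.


difference() { cube([3005, 226, 2866]); translate([590, 0, 1177]) cube([1353, 226, 1191]); }


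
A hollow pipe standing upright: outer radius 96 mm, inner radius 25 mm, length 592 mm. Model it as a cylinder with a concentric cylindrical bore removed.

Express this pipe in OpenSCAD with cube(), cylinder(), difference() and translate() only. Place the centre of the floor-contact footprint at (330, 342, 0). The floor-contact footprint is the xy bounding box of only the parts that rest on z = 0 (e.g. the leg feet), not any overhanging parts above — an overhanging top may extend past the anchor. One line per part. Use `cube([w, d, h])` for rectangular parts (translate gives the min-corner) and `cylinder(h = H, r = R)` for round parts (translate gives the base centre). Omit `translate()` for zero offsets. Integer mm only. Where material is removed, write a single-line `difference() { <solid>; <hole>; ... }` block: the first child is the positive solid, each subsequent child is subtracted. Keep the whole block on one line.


difference() { translate([330, 342, 0]) cylinder(h = 592, r = 96); translate([330, 342, 0]) cylinder(h = 592, r = 25); }


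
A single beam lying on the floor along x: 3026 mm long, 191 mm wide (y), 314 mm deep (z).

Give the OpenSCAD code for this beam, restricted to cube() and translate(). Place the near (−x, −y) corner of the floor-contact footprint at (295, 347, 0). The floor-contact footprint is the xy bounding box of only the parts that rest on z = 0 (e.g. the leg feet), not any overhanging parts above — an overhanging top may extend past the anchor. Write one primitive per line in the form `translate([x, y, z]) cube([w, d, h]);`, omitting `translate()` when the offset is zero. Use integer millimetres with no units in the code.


translate([295, 347, 0]) cube([3026, 191, 314]);


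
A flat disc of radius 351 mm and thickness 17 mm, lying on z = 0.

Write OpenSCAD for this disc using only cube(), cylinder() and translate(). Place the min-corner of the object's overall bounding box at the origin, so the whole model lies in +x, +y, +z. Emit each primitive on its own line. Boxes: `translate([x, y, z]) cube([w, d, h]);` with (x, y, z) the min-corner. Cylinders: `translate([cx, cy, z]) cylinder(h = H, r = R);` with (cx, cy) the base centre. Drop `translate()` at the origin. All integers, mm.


translate([351, 351, 0]) cylinder(h = 17, r = 351);


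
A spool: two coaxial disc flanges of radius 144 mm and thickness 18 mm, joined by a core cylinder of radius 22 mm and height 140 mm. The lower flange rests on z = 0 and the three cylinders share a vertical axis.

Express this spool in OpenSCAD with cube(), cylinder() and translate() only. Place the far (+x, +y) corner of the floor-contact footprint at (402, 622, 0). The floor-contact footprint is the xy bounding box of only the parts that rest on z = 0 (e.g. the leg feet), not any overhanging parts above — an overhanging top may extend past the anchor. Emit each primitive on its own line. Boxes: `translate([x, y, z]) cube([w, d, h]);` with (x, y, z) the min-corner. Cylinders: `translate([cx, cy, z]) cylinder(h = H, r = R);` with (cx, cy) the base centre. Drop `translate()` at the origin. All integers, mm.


translate([258, 478, 0]) cylinder(h = 18, r = 144);
translate([258, 478, 18]) cylinder(h = 140, r = 22);
translate([258, 478, 158]) cylinder(h = 18, r = 144);


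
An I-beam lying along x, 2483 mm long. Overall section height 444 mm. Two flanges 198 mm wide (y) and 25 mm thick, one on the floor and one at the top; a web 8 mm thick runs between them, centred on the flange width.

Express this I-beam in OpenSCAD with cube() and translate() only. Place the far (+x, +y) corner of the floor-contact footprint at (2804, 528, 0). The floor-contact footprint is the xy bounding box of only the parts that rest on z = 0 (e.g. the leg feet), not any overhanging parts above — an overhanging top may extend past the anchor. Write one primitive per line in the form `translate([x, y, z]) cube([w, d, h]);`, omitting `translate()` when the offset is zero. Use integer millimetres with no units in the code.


translate([321, 330, 0]) cube([2483, 198, 25]);
translate([321, 425, 25]) cube([2483, 8, 394]);
translate([321, 330, 419]) cube([2483, 198, 25]);


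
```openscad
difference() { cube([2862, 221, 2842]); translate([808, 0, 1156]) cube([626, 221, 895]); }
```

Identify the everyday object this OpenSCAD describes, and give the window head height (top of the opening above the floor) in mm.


A wall with a window opening. The window head height is 2051 mm.

A wall with a rectangular opening subtracted — a window. Sill at z = 1156, opening 895 mm tall, so the head is at 1156 + 895 = 2051 mm.


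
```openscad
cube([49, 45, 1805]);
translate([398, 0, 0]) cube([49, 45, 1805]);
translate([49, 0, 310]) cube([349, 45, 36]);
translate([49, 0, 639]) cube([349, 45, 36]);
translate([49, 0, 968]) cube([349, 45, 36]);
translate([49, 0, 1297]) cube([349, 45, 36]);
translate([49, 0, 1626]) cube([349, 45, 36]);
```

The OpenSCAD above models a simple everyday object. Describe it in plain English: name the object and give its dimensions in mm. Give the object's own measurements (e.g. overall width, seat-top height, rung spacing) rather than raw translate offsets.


A straight ladder. Two 49×45 mm vertical rails, 1805 mm tall, stand 447 mm apart (outside-to-outside) with their front faces coplanar on the −y side. 5 rungs, each 45 mm deep and 36 mm tall, span between the inner faces of the rails, front faces flush with the rails. The lowest rung's underside is at z = 310 mm and rungs are spaced 329 mm apart (underside to underside).


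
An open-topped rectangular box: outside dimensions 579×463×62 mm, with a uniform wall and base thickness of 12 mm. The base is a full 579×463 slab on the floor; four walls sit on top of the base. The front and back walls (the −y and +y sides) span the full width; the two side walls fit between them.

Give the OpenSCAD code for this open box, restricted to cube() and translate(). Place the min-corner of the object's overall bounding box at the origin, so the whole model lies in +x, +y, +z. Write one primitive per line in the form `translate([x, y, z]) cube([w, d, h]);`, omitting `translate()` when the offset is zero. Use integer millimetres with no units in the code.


cube([579, 463, 12]);
translate([0, 0, 12]) cube([579, 12, 50]);
translate([0, 451, 12]) cube([579, 12, 50]);
translate([0, 12, 12]) cube([12, 439, 50]);
translate([567, 12, 12]) cube([12, 439, 50]);


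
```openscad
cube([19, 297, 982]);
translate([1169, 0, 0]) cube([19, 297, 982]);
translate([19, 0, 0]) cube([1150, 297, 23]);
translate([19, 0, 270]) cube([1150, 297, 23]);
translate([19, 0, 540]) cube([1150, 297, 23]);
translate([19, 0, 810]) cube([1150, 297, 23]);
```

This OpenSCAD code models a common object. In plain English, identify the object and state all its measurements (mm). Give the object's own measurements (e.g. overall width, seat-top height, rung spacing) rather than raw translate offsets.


An open bookshelf. Two side panels, each 19 mm thick, 297 mm deep and 982 mm tall, stand 1188 mm apart (outside-to-outside). Between them sit 4 shelves, each 23 mm thick and 297 mm deep, spanning the full gap between the sides. The bottom shelf rests on the floor (its underside at z = 0) and the clear gap between one shelf's top and the next shelf's underside is 247 mm.


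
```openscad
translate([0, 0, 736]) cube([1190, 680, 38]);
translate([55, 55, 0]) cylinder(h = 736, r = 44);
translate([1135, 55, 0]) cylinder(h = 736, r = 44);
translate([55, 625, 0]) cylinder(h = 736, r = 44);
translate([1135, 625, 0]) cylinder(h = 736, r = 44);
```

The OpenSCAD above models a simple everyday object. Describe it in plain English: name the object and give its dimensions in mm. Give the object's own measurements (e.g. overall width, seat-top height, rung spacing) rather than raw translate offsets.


A table: top 1190 mm (x) × 680 mm (y), 38 mm thick, upper face at z = 774 mm, on four round legs of 88 mm diameter, each leg's bounding box inset 11 mm from the nearest pair of top edges from z = 0 to the bottom of the top.


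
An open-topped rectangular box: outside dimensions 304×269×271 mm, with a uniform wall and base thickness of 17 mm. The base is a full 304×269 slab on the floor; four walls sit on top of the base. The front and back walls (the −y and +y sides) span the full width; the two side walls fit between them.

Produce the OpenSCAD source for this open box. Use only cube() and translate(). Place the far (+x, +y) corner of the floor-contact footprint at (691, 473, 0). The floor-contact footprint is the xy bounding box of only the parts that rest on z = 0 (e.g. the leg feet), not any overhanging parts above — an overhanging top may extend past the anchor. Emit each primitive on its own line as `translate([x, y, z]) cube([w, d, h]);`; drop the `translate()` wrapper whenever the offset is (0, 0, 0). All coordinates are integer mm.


translate([387, 204, 0]) cube([304, 269, 17]);
translate([387, 204, 17]) cube([304, 17, 254]);
translate([387, 456, 17]) cube([304, 17, 254]);
translate([387, 221, 17]) cube([17, 235, 254]);
translate([674, 221, 17]) cube([17, 235, 254]);


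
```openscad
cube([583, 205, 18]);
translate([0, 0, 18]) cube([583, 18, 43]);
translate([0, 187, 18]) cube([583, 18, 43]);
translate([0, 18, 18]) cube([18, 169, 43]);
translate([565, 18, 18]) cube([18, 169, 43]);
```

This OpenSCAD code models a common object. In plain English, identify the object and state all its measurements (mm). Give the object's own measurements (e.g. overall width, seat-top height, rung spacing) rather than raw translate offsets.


An open-topped rectangular box: outside dimensions 583×205×61 mm, with a uniform wall and base thickness of 18 mm. The base is a full 583×205 slab on the floor; four walls sit on top of the base. The front and back walls (the −y and +y sides) span the full width; the two side walls fit between them.


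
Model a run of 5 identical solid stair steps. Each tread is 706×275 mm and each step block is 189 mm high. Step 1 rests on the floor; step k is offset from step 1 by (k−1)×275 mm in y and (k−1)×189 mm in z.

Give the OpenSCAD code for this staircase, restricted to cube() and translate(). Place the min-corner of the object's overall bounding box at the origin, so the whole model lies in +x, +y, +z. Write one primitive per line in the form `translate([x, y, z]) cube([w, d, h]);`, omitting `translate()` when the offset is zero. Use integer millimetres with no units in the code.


cube([706, 275, 189]);
translate([0, 275, 189]) cube([706, 275, 189]);
translate([0, 550, 378]) cube([706, 275, 189]);
translate([0, 825, 567]) cube([706, 275, 189]);
translate([0, 1100, 756]) cube([706, 275, 189]);


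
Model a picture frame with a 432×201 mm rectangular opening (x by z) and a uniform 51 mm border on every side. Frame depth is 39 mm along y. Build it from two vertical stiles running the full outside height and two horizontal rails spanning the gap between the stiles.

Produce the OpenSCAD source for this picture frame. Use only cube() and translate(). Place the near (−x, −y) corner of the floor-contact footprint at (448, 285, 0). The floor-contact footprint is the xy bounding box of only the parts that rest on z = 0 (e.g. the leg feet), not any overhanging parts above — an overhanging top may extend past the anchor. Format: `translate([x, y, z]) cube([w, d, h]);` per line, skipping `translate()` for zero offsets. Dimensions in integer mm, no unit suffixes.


translate([448, 285, 0]) cube([51, 39, 303]);
translate([931, 285, 0]) cube([51, 39, 303]);
translate([499, 285, 0]) cube([432, 39, 51]);
translate([499, 285, 252]) cube([432, 39, 51]);


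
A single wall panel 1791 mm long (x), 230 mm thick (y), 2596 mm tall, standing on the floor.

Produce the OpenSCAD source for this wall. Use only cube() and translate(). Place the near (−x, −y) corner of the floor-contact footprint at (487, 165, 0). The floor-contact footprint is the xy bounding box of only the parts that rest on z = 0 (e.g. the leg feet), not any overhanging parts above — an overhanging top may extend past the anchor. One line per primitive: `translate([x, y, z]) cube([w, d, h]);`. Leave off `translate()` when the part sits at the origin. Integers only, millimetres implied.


translate([487, 165, 0]) cube([1791, 230, 2596]);


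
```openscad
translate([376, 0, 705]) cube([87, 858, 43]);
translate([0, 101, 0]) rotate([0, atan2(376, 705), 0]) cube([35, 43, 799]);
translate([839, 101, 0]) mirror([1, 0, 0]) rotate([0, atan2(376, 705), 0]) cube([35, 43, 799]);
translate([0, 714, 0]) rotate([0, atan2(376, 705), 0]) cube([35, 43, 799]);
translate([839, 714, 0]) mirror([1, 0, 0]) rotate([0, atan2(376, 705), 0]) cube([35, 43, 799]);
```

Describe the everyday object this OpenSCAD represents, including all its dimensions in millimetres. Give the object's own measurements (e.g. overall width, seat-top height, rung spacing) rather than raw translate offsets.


A sawhorse. A 87×858×43 mm beam (x, y, z) sits on two A-frame leg pairs. Each pair is two raked legs of 35×43 mm section (43 mm along y) splaying symmetrically in x. Each leg rises 705 mm vertically over 376 mm of horizontal reach and is 799 mm long along its own axis. Every leg's outer bottom edge rests on the floor and its outer top edge meets a bottom edge of the beam — the left legs (tilting toward +x) meet the beam's −x bottom edge, the right legs (their mirror images, tilting toward −x) meet its +x bottom edge — so the leg tops tuck under the beam, the beam's underside is 705 mm above the floor, and the feet are 839 mm apart outside-to-outside with the beam centred between them. The two leg pairs are set in 101 mm from either end of the beam.


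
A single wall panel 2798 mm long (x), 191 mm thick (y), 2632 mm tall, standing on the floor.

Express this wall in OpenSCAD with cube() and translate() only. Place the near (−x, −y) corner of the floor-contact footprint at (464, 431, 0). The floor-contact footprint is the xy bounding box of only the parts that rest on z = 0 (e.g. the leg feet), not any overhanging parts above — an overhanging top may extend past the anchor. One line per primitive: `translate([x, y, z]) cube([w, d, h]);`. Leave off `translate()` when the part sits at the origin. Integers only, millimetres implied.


translate([464, 431, 0]) cube([2798, 191, 2632]);


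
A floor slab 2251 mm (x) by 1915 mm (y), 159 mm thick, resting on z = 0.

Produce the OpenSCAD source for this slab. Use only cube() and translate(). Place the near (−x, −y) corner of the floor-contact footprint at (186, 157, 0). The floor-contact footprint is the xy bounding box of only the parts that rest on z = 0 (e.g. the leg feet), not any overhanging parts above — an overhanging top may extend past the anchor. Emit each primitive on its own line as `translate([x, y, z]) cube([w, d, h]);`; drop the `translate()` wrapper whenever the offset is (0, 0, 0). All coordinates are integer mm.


translate([186, 157, 0]) cube([2251, 1915, 159]);


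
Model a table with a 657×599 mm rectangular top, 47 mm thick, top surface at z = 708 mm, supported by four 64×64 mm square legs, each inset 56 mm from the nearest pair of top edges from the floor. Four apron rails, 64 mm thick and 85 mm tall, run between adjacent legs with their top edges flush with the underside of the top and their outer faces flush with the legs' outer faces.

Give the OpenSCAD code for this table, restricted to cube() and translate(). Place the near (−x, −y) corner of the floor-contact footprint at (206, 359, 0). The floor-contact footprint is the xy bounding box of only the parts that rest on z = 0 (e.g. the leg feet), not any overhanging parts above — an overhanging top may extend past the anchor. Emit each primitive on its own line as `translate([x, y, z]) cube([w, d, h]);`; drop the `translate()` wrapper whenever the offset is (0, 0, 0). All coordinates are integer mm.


translate([150, 303, 661]) cube([657, 599, 47]);
translate([206, 359, 0]) cube([64, 64, 661]);
translate([687, 359, 0]) cube([64, 64, 661]);
translate([206, 782, 0]) cube([64, 64, 661]);
translate([687, 782, 0]) cube([64, 64, 661]);
translate([270, 359, 576]) cube([417, 64, 85]);
translate([270, 782, 576]) cube([417, 64, 85]);
translate([206, 423, 576]) cube([64, 359, 85]);
translate([687, 423, 576]) cube([64, 359, 85]);


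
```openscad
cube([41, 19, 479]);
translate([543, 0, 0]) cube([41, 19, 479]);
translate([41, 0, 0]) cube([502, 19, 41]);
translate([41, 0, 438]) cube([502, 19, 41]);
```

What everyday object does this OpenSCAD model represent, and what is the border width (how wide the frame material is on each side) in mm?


A picture frame. The border width is 41 mm.

Four thin pieces enclosing a rectangular opening — a picture frame. The two full-height stiles are 479 mm tall; the top rail sits at z = 438 and is 41 mm tall, so the border above the opening is 479 − 438 = 41 mm, matching the stile x-width.


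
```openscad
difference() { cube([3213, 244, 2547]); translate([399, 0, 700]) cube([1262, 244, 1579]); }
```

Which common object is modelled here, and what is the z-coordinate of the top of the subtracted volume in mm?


A wall with a window opening. The window head height is 2279 mm.

A wall with a rectangular opening subtracted — a window. Sill at z = 700, opening 1579 mm tall, so the head is at 700 + 1579 = 2279 mm.


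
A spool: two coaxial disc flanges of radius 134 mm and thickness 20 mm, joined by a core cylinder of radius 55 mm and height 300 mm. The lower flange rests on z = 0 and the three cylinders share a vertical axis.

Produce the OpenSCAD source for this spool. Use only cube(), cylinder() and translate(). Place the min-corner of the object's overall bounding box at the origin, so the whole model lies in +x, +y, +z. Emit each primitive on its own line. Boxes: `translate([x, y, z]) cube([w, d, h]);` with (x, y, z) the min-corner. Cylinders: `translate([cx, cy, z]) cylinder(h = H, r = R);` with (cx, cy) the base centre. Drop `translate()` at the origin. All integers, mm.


translate([134, 134, 0]) cylinder(h = 20, r = 134);
translate([134, 134, 20]) cylinder(h = 300, r = 55);
translate([134, 134, 320]) cylinder(h = 20, r = 134);


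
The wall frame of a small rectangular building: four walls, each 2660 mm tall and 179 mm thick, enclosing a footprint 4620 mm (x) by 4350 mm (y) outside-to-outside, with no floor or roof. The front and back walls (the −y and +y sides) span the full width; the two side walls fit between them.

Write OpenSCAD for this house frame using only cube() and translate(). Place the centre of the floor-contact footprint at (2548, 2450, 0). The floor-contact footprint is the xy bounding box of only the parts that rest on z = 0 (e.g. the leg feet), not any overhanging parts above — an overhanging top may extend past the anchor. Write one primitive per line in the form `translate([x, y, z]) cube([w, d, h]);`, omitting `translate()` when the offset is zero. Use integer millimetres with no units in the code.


translate([238, 275, 0]) cube([4620, 179, 2660]);
translate([238, 4446, 0]) cube([4620, 179, 2660]);
translate([238, 454, 0]) cube([179, 3992, 2660]);
translate([4679, 454, 0]) cube([179, 3992, 2660]);


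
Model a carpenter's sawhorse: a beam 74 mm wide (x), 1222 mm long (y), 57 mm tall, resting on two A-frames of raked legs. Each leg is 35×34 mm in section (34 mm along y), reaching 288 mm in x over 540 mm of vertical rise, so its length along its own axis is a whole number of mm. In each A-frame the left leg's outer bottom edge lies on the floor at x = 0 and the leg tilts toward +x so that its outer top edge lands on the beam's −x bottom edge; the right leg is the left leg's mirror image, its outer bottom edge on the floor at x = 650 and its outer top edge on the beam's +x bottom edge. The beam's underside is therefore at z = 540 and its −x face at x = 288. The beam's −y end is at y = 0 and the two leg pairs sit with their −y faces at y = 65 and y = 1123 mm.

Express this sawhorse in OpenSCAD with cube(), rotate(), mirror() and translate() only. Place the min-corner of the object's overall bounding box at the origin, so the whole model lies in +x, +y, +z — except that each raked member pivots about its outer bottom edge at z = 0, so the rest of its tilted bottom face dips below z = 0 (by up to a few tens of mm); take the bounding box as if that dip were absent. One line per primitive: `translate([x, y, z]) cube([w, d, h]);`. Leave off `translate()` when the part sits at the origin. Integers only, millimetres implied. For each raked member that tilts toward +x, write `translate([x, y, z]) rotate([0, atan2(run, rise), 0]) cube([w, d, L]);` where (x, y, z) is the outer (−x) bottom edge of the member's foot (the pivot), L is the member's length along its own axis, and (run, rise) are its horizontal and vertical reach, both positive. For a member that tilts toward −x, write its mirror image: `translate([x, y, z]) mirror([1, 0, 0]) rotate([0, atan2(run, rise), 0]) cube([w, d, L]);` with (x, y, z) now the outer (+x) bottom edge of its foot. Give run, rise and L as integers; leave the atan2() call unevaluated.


translate([288, 0, 540]) cube([74, 1222, 57]);
translate([0, 65, 0]) rotate([0, atan2(288, 540), 0]) cube([35, 34, 612]);
translate([650, 65, 0]) mirror([1, 0, 0]) rotate([0, atan2(288, 540), 0]) cube([35, 34, 612]);
translate([0, 1123, 0]) rotate([0, atan2(288, 540), 0]) cube([35, 34, 612]);
translate([650, 1123, 0]) mirror([1, 0, 0]) rotate([0, atan2(288, 540), 0]) cube([35, 34, 612]);


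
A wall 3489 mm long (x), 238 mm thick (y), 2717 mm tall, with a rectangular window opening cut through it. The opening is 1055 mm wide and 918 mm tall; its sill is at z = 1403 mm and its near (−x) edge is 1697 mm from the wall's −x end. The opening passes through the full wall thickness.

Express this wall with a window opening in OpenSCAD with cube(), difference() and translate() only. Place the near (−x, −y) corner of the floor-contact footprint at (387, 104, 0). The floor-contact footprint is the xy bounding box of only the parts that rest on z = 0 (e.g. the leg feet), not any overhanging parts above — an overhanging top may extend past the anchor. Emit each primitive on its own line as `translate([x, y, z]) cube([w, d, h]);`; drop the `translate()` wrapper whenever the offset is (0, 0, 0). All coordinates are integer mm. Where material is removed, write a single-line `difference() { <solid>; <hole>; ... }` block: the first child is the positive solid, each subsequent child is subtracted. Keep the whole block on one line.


difference() { translate([387, 104, 0]) cube([3489, 238, 2717]); translate([2084, 104, 1403]) cube([1055, 238, 918]); }


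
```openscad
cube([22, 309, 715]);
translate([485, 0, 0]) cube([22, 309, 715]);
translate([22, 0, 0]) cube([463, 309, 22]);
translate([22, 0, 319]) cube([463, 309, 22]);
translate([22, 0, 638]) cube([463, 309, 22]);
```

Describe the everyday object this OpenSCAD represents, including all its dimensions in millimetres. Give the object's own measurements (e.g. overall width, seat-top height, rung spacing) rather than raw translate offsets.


An open bookshelf. Two side panels, each 22 mm thick, 309 mm deep and 715 mm tall, stand 507 mm apart (outside-to-outside). Between them sit 3 shelves, each 22 mm thick and 309 mm deep, spanning the full gap between the sides. The bottom shelf rests on the floor (its underside at z = 0) and the clear gap between one shelf's top and the next shelf's underside is 297 mm.


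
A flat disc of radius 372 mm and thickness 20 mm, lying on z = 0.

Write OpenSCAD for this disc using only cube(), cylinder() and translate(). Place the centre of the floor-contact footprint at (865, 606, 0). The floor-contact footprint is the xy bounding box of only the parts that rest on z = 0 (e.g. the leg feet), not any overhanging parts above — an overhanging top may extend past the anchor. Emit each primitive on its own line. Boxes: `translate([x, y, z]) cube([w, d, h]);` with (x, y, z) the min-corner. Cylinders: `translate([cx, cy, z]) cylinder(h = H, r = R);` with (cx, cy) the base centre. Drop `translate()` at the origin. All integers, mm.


translate([865, 606, 0]) cylinder(h = 20, r = 372);
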